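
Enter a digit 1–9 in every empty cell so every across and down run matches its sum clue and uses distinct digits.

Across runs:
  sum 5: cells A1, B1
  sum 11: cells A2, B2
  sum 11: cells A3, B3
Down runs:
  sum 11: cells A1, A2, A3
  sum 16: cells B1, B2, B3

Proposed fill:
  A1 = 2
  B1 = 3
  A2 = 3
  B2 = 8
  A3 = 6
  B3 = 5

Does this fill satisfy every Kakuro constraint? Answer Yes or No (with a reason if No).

Across: 2+3=5; 3+8=11; 6+5=11. Down: 2+3+6=11; 3+8+5=16. No digit repeats within any run.

Yes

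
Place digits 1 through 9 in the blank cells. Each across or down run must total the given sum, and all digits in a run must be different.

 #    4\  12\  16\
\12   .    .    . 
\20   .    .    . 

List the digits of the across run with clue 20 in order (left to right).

3 8 9

4 in 2 cells must be {1,3}; 16 in 2 cells must be {7,9}.
The 20 across and the 4 down share only 3, so R2C1 = 3.
Given what's placed, R2C3 must be 9 to fit the 20 across and 16 down.
R1C1 = 4 − 3 = 1 completes the 4 down.
R1C3 = 16 − 9 = 7 completes the 16 down.
R2C2 = 20 − 12 = 8 completes the 20 across.
R1C2 = 12 − 8 = 4 completes the 12 across.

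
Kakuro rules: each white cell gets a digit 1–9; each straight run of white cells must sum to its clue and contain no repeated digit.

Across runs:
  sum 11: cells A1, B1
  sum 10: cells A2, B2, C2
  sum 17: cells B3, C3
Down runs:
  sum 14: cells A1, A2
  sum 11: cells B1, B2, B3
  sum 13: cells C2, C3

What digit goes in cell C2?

4

17 in 2 cells must be {8,9}.
The 17 across and the 11 down share only 8, so B3 = 8.
C3 = 17 − 8 = 9 completes the 17 across.
B1 = 2: the only remaining digit allowed by both the 11 across and the 11 down.
B2 = 11 − 10 = 1 completes the 11 down.
C2 = 13 − 9 = 4 completes the 13 down.
A1 = 11 − 2 = 9 completes the 11 across.
A2 = 10 − 5 = 5 completes the 10 across.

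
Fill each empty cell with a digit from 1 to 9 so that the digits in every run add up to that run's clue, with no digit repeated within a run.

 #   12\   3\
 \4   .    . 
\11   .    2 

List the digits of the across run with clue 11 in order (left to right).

4 in 2 cells must be {1,3}; 3 in 2 cells must be {1,2}.
R1C1 = 3: only digit in both the 4-across and 12-down candidate sets.
R1C2 = 4 − 3 = 1 completes the 4 across.
R2C1 = 11 − 2 = 9 completes the 11 across.

9 2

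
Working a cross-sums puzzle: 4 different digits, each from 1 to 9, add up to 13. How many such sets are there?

3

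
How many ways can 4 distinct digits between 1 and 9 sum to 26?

5

4 distinct digits from 1–9 sum between 10 and 30.
Enumerating: {2,7,8,9}, {3,6,8,9}, {4,5,8,9}, {4,6,7,9}, {5,6,7,8}.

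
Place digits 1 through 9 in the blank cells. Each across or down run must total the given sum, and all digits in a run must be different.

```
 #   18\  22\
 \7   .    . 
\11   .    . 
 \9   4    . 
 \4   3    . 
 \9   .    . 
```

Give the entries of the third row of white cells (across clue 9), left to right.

4 in 2 cells must be {1,3}.
R3C2 = 9 − 4 = 5 completes the 9 across.

4 5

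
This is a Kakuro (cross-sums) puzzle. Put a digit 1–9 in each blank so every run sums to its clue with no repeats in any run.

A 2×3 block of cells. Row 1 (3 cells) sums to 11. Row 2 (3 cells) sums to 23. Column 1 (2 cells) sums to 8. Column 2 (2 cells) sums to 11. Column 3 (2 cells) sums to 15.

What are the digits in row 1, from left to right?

2 3 6

23 in 3 cells must be {6,8,9}.
The 23 across and the 8 down share only 6, so (2,1) = 6.
(1,1) = 8 − 6 = 2 completes the 8 down.
Nothing is forced directly, so branch on (1,3), whose candidates are 6 or 8. If (1,3) = 8: then (1,2) would have to be in {1} for the 11 across but in {2,3,4,5,6,7,8,9} for the 11 down — contradiction. So (1,3) = 6.
(1,2) = 11 − 8 = 3 completes the 11 across.
(2,2) = 11 − 3 = 8 completes the 11 down.
(2,3) = 23 − 14 = 9 completes the 23 across.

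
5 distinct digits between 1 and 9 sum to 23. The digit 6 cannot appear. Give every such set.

5 distinct digits from 1–9 sum between 15 and 35.
Dropping sets that contain 6.

{1,2,3,8,9}; {1,2,4,7,9}; {1,2,5,7,8}; {1,3,4,7,8}; {2,3,4,5,9}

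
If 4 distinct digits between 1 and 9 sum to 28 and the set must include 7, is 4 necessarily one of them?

The only way to make 28 from 4 distinct digits under that restriction is {4,7,8,9}, which contains 4.

Yes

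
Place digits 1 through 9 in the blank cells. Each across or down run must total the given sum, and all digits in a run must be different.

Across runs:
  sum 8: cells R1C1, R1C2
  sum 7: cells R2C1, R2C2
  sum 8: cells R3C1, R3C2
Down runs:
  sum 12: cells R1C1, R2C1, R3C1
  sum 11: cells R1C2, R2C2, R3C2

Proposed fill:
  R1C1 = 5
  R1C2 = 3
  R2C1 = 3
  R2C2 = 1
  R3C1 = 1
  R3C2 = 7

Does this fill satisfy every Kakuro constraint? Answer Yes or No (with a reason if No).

No — the down run R1C1–R3C1 sums to 9, not 12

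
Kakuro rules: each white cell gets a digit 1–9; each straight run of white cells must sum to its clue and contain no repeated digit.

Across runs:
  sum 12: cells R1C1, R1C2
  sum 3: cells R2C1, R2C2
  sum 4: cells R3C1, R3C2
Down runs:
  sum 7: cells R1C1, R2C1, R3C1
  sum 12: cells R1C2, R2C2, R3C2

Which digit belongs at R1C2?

3 in 2 cells must be {1,2}; 4 in 2 cells must be {1,3}; 7 in 3 cells must be {1,2,4}.
The 12 across and the 7 down share only 4, so R1C1 = 4.
R1C2 = 12 − 4 = 8 completes the 12 across.
Given what's placed, R2C2 must be 1 to fit the 3 across and 12 down.
R3C1 = 1: the only remaining digit allowed by both the 4 across and the 7 down.
R3C2 = 4 − 1 = 3 completes the 4 across.
R2C1 = 3 − 1 = 2 completes the 3 across.

8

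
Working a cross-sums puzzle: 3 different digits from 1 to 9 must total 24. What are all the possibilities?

3 distinct digits from 1–9 sum between 6 and 24.
Only one set works: {7,8,9}.

{7,8,9}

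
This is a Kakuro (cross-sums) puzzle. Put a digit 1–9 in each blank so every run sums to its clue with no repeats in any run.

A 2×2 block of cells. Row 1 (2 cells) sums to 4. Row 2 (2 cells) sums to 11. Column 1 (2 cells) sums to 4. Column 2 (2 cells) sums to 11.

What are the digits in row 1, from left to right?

1 3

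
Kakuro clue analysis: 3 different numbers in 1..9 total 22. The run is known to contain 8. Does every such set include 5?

The only way to make 22 from 3 distinct digits under that restriction is {5,8,9}, which contains 5.

Yes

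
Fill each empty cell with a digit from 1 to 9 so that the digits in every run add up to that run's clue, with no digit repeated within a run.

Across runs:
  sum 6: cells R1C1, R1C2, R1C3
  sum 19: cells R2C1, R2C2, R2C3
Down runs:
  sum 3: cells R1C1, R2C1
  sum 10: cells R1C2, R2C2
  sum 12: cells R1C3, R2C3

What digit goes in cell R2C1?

6 in 3 cells must be {1,2,3}; 3 in 2 cells must be {1,2}.
The 6 across and the 12 down share only 3, so R1C3 = 3.
The 19 across and the 3 down share only 2, so R2C1 = 2.
R2C3 = 12 − 3 = 9 completes the 12 down.
R1C1 = 3 − 2 = 1 completes the 3 down.
R1C2 = 6 − 4 = 2 completes the 6 across.
R2C2 = 19 − 11 = 8 completes the 19 across.

2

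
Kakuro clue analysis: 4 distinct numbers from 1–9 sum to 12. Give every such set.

{1,2,3,6}; {1,2,4,5}

4 distinct digits from 1–9 sum between 10 and 30.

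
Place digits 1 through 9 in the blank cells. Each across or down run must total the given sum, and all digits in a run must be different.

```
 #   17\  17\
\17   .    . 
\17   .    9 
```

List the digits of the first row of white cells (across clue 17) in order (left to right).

9 8

17 in 2 cells must be {8,9}.
R1C2 = 17 − 9 = 8 completes the 17 down.
R2C1 = 17 − 9 = 8 completes the 17 across.
R1C1 = 17 − 8 = 9 completes the 17 across.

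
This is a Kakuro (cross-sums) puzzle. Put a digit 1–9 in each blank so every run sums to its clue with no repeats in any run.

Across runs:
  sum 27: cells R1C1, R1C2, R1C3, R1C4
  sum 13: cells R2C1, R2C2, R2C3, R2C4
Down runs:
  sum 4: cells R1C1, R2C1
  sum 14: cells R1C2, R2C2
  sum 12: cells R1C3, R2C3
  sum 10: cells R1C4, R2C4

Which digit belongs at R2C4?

3

4 in 2 cells must be {1,3}.
Only 3 fits R1C1 under both its across sum 27 and down sum 4.
R2C1 = 4 − 3 = 1 completes the 4 down.
Nothing is forced directly, so branch on R1C2, whose candidates are 8 or 9. If R1C2 = 8: that forces R2C2 = 6, R2C3 = 4, R2C4 = 2, after which R1C3 would have to be in {7,9} for the 27 across but in {8} for the 12 down — contradiction. So R1C2 = 9.
R2C2 = 14 − 9 = 5 completes the 14 down.
No cell is forced outright now. R2C3 can only be 3 or 4 (the digits allowed by both its 13 across and its 12 down). If R2C3 = 3: then R1C3 would have to be in {7,8} for the 27 across but in {9} for the 12 down — contradiction. So R2C3 = 4.
R1C3 = 12 − 4 = 8 completes the 12 down.
R1C4 = 27 − 20 = 7 completes the 27 across.
R2C4 = 13 − 10 = 3 completes the 13 across.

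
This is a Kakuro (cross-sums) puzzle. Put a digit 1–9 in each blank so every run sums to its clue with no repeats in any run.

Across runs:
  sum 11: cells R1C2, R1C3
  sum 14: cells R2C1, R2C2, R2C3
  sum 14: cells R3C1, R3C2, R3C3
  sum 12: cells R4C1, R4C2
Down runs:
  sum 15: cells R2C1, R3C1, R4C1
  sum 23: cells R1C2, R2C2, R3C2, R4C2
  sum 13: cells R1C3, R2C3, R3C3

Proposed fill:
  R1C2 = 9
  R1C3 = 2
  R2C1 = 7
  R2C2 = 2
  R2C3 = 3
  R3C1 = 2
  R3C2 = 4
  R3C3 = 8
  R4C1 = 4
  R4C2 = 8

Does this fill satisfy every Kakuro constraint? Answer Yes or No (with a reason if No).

No — the down run R2C1–R4C1 sums to 13, not 15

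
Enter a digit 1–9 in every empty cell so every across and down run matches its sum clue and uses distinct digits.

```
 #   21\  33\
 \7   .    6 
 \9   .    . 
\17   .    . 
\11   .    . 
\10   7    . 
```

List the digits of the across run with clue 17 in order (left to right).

17 in 2 cells must be {8,9}.
R1C1 = 7 − 6 = 1 completes the 7 across.
Given what's placed, R3C1 must be 8 to fit the 17 across and 21 down.
R3C2 = 17 − 8 = 9 completes the 17 across.

8, 9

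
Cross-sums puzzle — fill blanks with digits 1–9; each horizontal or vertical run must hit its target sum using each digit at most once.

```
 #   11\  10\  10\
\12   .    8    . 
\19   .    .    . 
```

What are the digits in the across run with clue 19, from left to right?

8, 2, 9

R1C1 = 3: the only remaining digit allowed by both the 12 across and the 11 down.
R1C3 = 12 − 11 = 1 completes the 12 across.
R2C1 = 11 − 3 = 8 completes the 11 down.
R2C2 = 10 − 8 = 2 completes the 10 down.
R2C3 = 19 − 10 = 9 completes the 19 across.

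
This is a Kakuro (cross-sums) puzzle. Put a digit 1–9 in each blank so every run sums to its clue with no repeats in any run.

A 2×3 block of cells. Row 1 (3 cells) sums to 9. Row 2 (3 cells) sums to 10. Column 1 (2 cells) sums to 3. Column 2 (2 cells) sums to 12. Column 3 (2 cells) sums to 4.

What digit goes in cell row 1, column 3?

3

3 in 2 cells must be {1,2}; 4 in 2 cells must be {1,3}.
Nothing is forced directly, so branch on (1,3), whose candidates are 1 or 3. If (1,3) = 1: that forces (1,1) = 2, after which (1,2) would have to be in {6} for the 9 across but in {3,4,5,7,8,9} for the 12 down — contradiction. So (1,3) = 3.
(2,3) = 4 − 3 = 1 completes the 4 down.
Given what's placed, (2,1) must be 2 to fit the 10 across and 3 down.
(2,2) = 10 − 3 = 7 completes the 10 across.
(1,1) = 3 − 2 = 1 completes the 3 down.
(1,2) = 9 − 4 = 5 completes the 9 across.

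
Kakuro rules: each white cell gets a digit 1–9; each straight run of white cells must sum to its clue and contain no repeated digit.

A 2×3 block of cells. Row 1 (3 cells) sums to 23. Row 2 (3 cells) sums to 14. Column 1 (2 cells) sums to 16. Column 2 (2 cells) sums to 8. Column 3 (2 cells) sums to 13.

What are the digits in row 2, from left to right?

7, 2, 5

23 in 3 cells must be {6,8,9}; 16 in 2 cells must be {7,9}.
The 23 across and the 16 down share only 9, so (1,1) = 9.
Given what's placed, (1,2) must be 6 to fit the 23 across and 8 down.
(1,3) = 23 − 15 = 8 completes the 23 across.
(2,1) = 16 − 9 = 7 completes the 16 down.
(2,2) = 8 − 6 = 2 completes the 8 down.
(2,3) = 14 − 9 = 5 completes the 14 across.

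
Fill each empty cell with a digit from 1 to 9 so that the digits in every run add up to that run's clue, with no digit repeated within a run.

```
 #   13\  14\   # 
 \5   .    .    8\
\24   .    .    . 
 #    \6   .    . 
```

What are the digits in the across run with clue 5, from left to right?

4 1

24 in 3 cells must be {7,8,9}.
The 5 across and the 13 down share only 4, so R1C1 = 4.
R1C2 = 5 − 4 = 1 completes the 5 across.
R2C1 = 13 − 4 = 9 completes the 13 down.
R2C3 = 7: the only remaining digit allowed by both the 24 across and the 8 down.
R3C3 = 8 − 7 = 1 completes the 8 down.
R2C2 = 24 − 16 = 8 completes the 24 across.
R3C2 = 6 − 1 = 5 completes the 6 across.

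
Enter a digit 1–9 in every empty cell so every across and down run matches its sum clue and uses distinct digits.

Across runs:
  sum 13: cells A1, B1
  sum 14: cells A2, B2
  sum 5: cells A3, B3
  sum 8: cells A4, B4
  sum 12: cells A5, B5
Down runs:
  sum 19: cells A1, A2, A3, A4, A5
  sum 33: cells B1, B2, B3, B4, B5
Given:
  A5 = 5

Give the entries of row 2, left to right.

B5 = 12 − 5 = 7 completes the 12 across.
Nothing is forced directly, so branch on A2, whose candidates are 6 or 8. If A2 = 8: then A1 would have to be in {4,5,6,7,8,9} for the 13 across but in {1,2,3} for the 19 down — contradiction. So A2 = 6.
Given what's placed, A1 must be 4 to fit the 13 across and 19 down.
B1 = 13 − 4 = 9 completes the 13 across.
B2 = 14 − 6 = 8 completes the 14 across.

6, 8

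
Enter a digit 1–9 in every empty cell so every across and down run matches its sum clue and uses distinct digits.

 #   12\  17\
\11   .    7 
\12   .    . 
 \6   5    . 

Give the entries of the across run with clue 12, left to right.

3, 9

R1C1 = 11 − 7 = 4 completes the 11 across.
R2C1 = 12 − 9 = 3 completes the 12 down.
R2C2 = 12 − 3 = 9 completes the 12 across.
R3C2 = 6 − 5 = 1 completes the 6 across.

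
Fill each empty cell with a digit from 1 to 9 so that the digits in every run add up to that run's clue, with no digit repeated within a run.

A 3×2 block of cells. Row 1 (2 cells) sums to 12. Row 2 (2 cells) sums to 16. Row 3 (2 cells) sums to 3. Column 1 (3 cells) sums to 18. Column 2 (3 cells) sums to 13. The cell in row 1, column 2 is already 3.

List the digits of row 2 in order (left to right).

16 in 2 cells must be {7,9}; 3 in 2 cells must be {1,2}.
(1,1) = 12 − 3 = 9 completes the 12 across.
(2,1) = 7: the only remaining digit allowed by both the 16 across and the 18 down.
(2,2) = 16 − 7 = 9 completes the 16 across.
(3,1) = 18 − 16 = 2 completes the 18 down.
(3,2) = 3 − 2 = 1 completes the 3 across.

7, 9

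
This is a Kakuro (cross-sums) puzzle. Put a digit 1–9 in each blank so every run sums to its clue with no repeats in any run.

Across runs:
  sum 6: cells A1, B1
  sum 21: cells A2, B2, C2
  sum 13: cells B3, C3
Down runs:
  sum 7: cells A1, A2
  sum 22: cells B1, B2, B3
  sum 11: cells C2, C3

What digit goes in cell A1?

The 6 across and the 22 down share only 5, so B1 = 5.
A1 = 6 − 5 = 1 completes the 6 across.
A2 = 7 − 1 = 6 completes the 7 down.
B2 = 8: the only remaining digit allowed by both the 21 across and the 22 down.
C2 = 21 − 14 = 7 completes the 21 across.
B3 = 22 − 13 = 9 completes the 22 down.
C3 = 13 − 9 = 4 completes the 13 across.

1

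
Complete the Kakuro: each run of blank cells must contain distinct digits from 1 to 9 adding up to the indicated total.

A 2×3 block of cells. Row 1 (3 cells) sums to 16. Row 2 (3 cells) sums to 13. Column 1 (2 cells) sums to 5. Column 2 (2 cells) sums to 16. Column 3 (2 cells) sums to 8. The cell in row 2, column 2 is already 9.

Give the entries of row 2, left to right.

16 in 2 cells must be {7,9}.
(1,2) = 16 − 9 = 7 completes the 16 down.
No cell is forced outright now. (2,1) can only be 1 or 3 (the digits allowed by both its 13 across and its 5 down). If (2,1) = 3: then (1,1) would have to be in {1,3,4,5,6,8} for the 16 across but in {2} for the 5 down — contradiction. So (2,1) = 1.
(1,1) = 5 − 1 = 4 completes the 5 down.
(1,3) = 16 − 11 = 5 completes the 16 across.
(2,3) = 13 − 10 = 3 completes the 13 across.

1 9 3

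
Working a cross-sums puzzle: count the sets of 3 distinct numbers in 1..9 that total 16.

8

3 distinct digits from 1–9 sum between 6 and 24.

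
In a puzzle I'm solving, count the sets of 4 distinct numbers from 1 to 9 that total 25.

6

4 distinct digits from 1–9 sum between 10 and 30.
Enumerating: {1,7,8,9}, {2,6,8,9}, {3,5,8,9}, {3,6,7,9}, {4,5,7,9}, {4,6,7,8}.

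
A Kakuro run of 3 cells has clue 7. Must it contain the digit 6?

No

The only way to make 7 from 3 distinct digits is {1,2,4}, which does not contain 6.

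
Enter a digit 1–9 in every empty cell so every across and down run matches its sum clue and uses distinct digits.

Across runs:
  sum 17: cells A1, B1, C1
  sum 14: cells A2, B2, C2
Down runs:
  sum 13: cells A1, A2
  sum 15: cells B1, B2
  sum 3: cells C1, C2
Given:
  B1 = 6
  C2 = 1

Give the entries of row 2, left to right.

3 in 2 cells must be {1,2}.
C1 = 3 − 1 = 2 completes the 3 down.
B2 = 15 − 6 = 9 completes the 15 down.
A1 = 17 − 8 = 9 completes the 17 across.
A2 = 14 − 10 = 4 completes the 14 across.

4 9 1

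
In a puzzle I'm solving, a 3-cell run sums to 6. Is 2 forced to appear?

Yes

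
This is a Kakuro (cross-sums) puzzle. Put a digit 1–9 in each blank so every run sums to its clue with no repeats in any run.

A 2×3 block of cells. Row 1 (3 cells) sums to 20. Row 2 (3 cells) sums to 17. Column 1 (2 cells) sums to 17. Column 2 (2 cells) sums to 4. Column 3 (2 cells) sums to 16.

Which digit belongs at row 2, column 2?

1

17 in 2 cells must be {8,9}; 4 in 2 cells must be {1,3}; 16 in 2 cells must be {7,9}.
The 20 across and the 4 down share only 3, so (1,2) = 3.
Given what's placed, (1,3) must be 9 to fit the 20 across and 16 down.
(2,2) = 4 − 3 = 1 completes the 4 down.
(2,3) = 16 − 9 = 7 completes the 16 down.
(1,1) = 20 − 12 = 8 completes the 20 across.
(2,1) = 17 − 8 = 9 completes the 17 across.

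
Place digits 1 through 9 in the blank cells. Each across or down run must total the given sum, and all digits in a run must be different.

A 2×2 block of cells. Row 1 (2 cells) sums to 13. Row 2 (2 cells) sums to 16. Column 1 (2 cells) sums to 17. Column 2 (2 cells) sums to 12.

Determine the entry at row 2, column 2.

7

16 in 2 cells must be {7,9}; 17 in 2 cells must be {8,9}.
The 16 across and the 17 down share only 9, so (2,1) = 9.
(2,2) = 16 − 9 = 7 completes the 16 across.
(1,1) = 17 − 9 = 8 completes the 17 down.
(1,2) = 13 − 8 = 5 completes the 13 across.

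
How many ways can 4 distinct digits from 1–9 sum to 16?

4 distinct digits from 1–9 sum between 10 and 30.

8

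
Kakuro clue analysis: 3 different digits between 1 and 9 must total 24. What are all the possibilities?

{7,8,9}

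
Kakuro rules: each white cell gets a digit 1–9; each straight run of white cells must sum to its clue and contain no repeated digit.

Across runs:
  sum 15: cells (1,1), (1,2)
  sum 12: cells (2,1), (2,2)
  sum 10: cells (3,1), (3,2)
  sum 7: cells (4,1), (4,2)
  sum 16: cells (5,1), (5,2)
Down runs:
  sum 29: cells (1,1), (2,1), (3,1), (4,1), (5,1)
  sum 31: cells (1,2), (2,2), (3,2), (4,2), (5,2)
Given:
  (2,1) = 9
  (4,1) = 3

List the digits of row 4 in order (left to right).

3, 4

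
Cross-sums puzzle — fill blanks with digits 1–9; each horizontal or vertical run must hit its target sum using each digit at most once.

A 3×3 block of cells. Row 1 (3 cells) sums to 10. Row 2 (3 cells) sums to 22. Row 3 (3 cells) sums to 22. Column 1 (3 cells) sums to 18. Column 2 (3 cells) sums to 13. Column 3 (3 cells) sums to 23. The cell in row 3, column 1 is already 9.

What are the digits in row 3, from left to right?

23 in 3 cells must be {6,8,9}.
Intersecting the 10 across with the 23 down forces (1,3) = 6.
(3,3) = 8: the only remaining digit allowed by both the 22 across and the 23 down.
(2,3) = 23 − 14 = 9 completes the 23 down.
(3,2) = 22 − 17 = 5 completes the 22 across.

9 5 8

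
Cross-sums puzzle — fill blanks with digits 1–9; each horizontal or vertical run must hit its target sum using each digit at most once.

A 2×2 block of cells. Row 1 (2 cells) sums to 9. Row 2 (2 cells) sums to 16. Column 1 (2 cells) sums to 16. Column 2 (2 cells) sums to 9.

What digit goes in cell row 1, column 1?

7

16 in 2 cells must be {7,9}.
The 9 across and the 16 down share only 7, so (1,1) = 7.
(1,2) = 9 − 7 = 2 completes the 9 across.
(2,1) = 16 − 7 = 9 completes the 16 down.
(2,2) = 16 − 9 = 7 completes the 16 across.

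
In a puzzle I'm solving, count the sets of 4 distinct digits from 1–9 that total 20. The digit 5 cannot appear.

8

4 distinct digits from 1–9 sum between 10 and 30.
Dropping sets that contain 5.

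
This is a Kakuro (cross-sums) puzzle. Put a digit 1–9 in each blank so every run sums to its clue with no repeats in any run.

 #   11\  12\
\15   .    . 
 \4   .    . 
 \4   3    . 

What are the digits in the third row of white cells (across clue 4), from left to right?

3 1

4 in 2 cells must be {1,3}.
Given what's placed, R2C1 must be 1 to fit the 4 across and 11 down.
R2C2 = 4 − 1 = 3 completes the 4 across.
R3C2 = 4 − 3 = 1 completes the 4 across.
R1C1 = 11 − 4 = 7 completes the 11 down.
R1C2 = 15 − 7 = 8 completes the 15 across.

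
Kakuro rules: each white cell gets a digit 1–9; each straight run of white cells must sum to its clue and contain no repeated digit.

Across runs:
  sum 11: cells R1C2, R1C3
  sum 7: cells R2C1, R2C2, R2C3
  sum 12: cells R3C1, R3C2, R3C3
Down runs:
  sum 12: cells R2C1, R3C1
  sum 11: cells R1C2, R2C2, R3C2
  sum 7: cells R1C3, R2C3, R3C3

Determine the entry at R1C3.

4

7 in 3 cells must be {1,2,4}.
Only 4 fits R2C1 under both its across sum 7 and down sum 12.
R3C1 = 12 − 4 = 8 completes the 12 down.
Given what's placed, R3C3 must be 1 to fit the 12 across and 7 down.
R2C3 = 2: the only remaining digit allowed by both the 7 across and the 7 down.
R3C2 = 12 − 9 = 3 completes the 12 across.
R1C3 = 7 − 3 = 4 completes the 7 down.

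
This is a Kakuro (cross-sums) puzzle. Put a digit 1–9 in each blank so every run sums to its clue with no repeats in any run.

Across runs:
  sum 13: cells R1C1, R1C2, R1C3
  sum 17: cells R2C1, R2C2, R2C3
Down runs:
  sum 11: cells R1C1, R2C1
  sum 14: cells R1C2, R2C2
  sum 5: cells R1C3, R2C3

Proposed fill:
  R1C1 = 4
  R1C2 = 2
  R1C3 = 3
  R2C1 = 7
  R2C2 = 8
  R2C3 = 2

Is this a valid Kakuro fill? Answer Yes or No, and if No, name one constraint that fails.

No — the across run R1C1–R1C3 sums to 9, not 13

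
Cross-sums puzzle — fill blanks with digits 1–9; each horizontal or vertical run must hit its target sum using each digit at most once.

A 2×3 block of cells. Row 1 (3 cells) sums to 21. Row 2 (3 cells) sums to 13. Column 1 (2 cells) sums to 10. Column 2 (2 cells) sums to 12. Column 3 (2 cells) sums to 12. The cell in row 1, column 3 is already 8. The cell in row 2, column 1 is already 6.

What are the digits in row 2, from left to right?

(1,1) = 10 − 6 = 4 completes the 10 down.
(1,2) = 21 − 12 = 9 completes the 21 across.
(2,2) = 12 − 9 = 3 completes the 12 down.
(2,3) = 13 − 9 = 4 completes the 13 across.

6 3 4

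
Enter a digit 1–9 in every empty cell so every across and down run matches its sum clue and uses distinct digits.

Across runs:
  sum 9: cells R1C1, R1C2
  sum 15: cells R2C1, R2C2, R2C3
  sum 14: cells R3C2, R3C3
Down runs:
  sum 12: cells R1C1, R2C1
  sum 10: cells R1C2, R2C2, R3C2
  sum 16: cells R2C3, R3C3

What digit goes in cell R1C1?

7

16 in 2 cells must be {7,9}.
The 14 across and the 16 down share only 9, so R3C3 = 9.
R2C3 = 16 − 9 = 7 completes the 16 down.
R3C2 = 14 − 9 = 5 completes the 14 across.
No cell is forced outright now. R2C1 can only be 3 or 5 (the digits allowed by both its 15 across and its 12 down). If R2C1 = 3: then R1C1 would have to be in {1,2,3,4,5,6,7,8} for the 9 across but in {9} for the 12 down — contradiction. So R2C1 = 5.
R1C1 = 12 − 5 = 7 completes the 12 down.
R1C2 = 9 − 7 = 2 completes the 9 across.
R2C2 = 15 − 12 = 3 completes the 15 across.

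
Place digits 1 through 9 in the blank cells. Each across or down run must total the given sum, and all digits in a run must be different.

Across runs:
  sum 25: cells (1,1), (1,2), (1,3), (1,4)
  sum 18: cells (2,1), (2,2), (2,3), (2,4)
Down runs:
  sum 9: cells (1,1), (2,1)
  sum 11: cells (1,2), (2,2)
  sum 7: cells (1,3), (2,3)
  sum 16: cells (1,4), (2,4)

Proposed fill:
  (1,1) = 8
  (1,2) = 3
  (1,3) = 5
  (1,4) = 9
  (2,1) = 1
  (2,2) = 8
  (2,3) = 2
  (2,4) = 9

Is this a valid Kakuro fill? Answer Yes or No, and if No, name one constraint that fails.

No — the down run (1,4)–(2,4) sums to 18, not 16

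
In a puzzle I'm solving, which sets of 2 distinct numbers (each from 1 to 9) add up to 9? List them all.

{1,8}; {2,7}; {3,6}; {4,5}

2 distinct digits from 1–9 sum between 3 and 17.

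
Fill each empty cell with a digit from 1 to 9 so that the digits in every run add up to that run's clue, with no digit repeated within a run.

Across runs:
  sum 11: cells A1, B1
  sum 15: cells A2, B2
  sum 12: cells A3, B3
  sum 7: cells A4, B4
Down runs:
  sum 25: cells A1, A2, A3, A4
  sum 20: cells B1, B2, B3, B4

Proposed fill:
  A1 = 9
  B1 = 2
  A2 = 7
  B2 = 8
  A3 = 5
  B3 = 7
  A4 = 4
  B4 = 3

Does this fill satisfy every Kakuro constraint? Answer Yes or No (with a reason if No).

Across: 9+2=11; 7+8=15; 5+7=12; 4+3=7. Down: 9+7+5+4=25; 2+8+7+3=20. No digit repeats within any run.

Yes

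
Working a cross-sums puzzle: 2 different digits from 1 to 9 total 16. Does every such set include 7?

Yes

The only way to make 16 from 2 distinct digits is {7,9}, which contains 7.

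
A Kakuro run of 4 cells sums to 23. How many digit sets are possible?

9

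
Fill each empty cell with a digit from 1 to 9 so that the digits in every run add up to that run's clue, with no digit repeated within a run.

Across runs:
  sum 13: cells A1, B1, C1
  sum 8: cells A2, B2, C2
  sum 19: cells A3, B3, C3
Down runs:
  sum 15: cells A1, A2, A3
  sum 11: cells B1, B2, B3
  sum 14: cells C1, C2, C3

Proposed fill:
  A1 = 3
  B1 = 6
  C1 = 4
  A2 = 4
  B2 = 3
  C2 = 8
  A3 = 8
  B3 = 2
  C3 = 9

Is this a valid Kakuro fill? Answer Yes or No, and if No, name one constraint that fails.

No — the across run A2–C2 sums to 15, not 8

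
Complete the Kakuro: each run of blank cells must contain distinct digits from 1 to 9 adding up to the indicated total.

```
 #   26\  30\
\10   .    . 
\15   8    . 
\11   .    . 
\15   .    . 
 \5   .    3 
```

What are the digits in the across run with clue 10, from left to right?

1, 9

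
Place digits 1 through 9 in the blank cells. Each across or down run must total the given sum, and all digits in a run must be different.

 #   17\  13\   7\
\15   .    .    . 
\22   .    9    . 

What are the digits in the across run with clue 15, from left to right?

9 4 2

17 in 2 cells must be {8,9}.
R1C2 = 13 − 9 = 4 completes the 13 down.
R2C1 = 8: the only remaining digit allowed by both the 22 across and the 17 down.
R2C3 = 22 − 17 = 5 completes the 22 across.
R1C1 = 17 − 8 = 9 completes the 17 down.
R1C3 = 15 − 13 = 2 completes the 15 across.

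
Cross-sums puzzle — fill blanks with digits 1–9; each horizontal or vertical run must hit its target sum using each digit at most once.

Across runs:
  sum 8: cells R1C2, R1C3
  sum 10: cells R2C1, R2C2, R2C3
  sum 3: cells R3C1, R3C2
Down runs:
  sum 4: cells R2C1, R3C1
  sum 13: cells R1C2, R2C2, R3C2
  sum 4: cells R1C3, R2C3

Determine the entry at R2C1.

3

3 in 2 cells must be {1,2}; 4 in 2 cells must be {1,3}.
The 3 across and the 4 down share only 1, so R3C1 = 1.
R3C2 = 3 − 1 = 2 completes the 3 across.
R2C1 = 4 − 1 = 3 completes the 4 down.
R2C3 = 1: the only remaining digit allowed by both the 10 across and the 4 down.
R1C3 = 4 − 1 = 3 completes the 4 down.
R2C2 = 10 − 4 = 6 completes the 10 across.
R1C2 = 8 − 3 = 5 completes the 8 across.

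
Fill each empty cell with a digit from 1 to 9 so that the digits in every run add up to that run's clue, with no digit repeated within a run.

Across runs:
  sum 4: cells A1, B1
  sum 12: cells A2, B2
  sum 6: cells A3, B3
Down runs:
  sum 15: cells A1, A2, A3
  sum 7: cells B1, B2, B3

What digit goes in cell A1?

4 in 2 cells must be {1,3}; 7 in 3 cells must be {1,2,4}.
The 4 across and the 7 down share only 1, so B1 = 1.
Given what's placed, B2 must be 4 to fit the 12 across and 7 down.
B3 = 7 − 5 = 2 completes the 7 down.
A1 = 4 − 1 = 3 completes the 4 across.
A2 = 12 − 4 = 8 completes the 12 across.
A3 = 6 − 2 = 4 completes the 6 across.

3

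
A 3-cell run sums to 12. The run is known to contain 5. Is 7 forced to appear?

Counterexample: {1,5,6} sums to 12 under that restriction without using 7.

No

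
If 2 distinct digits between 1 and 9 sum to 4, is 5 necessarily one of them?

No

The only way to make 4 from 2 distinct digits is {1,3}, which does not contain 5.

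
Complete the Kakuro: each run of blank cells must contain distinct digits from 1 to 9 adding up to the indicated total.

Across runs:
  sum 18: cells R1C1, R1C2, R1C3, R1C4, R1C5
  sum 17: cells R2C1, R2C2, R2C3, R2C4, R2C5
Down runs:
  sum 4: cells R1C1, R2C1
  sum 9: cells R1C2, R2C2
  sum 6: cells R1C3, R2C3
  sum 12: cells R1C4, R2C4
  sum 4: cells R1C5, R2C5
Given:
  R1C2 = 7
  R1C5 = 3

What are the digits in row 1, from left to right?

1 7 2 5 3

4 in 2 cells must be {1,3}.
R1C1 = 1: the only remaining digit allowed by both the 18 across and the 4 down.
Given what's placed, R1C4 must be 5 to fit the 18 across and 12 down.
R2C1 = 4 − 1 = 3 completes the 4 down.
R2C2 = 9 − 7 = 2 completes the 9 down.
R2C4 = 12 − 5 = 7 completes the 12 down.
R2C5 = 4 − 3 = 1 completes the 4 down.
R1C3 = 18 − 16 = 2 completes the 18 across.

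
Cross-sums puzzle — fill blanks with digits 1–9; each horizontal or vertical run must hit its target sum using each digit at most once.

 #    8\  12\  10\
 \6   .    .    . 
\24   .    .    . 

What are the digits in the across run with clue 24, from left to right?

7 9 8

6 in 3 cells must be {1,2,3}; 24 in 3 cells must be {7,8,9}.
The 6 across and the 12 down share only 3, so R1C2 = 3.
The 24 across and the 8 down share only 7, so R2C1 = 7.
R2C2 = 12 − 3 = 9 completes the 12 down.
R2C3 = 24 − 16 = 8 completes the 24 across.
R1C1 = 8 − 7 = 1 completes the 8 down.
R1C3 = 6 − 4 = 2 completes the 6 across.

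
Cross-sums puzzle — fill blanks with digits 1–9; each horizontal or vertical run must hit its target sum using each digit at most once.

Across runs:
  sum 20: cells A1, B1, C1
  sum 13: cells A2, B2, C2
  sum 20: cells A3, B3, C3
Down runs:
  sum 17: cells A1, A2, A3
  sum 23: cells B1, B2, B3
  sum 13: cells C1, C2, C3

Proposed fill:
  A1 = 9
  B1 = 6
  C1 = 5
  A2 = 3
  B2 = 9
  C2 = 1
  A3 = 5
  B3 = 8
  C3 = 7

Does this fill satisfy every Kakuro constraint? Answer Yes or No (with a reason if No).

Across: 9+6+5=20; 3+9+1=13; 5+8+7=20. Down: 9+3+5=17; 6+9+8=23; 5+1+7=13. No digit repeats within any run.

Yes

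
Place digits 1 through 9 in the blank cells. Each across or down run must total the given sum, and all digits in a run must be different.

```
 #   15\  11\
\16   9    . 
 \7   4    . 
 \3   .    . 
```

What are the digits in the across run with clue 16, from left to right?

9 7

16 in 2 cells must be {7,9}; 3 in 2 cells must be {1,2}.
R1C2 = 16 − 9 = 7 completes the 16 across.
R2C2 = 7 − 4 = 3 completes the 7 across.
R3C1 = 15 − 13 = 2 completes the 15 down.
R3C2 = 3 − 2 = 1 completes the 3 across.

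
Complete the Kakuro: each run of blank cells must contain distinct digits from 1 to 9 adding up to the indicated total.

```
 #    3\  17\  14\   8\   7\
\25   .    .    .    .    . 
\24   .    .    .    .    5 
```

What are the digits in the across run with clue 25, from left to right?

1 9 8 5 2

3 in 2 cells must be {1,2}; 17 in 2 cells must be {8,9}.
R1C5 = 7 − 5 = 2 completes the 7 down.
Given what's placed, R1C1 must be 1 to fit the 25 across and 3 down.
R2C1 = 3 − 1 = 2 completes the 3 down.
No cell is forced outright now. R1C2 can only be 8 or 9 (the digits allowed by both its 25 across and its 17 down). If R1C2 = 8: that forces R1C4 = 5, R2C2 = 9, after which R2C3 would have to be in {1,7} for the 24 across but in {5,6,8,9} for the 14 down — contradiction. So R1C2 = 9.
R2C2 = 17 − 9 = 8 completes the 17 down.
Given what's placed, R2C3 must be 6 to fit the 24 across and 14 down.
R2C4 = 24 − 21 = 3 completes the 24 across.
R1C3 = 14 − 6 = 8 completes the 14 down.
R1C4 = 25 − 20 = 5 completes the 25 across.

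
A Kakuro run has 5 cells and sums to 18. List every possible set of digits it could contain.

5 distinct digits from 1–9 sum between 15 and 35.

{1,2,3,4,8}; {1,2,3,5,7}; {1,2,4,5,6}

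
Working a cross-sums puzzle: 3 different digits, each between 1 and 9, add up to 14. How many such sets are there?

3 distinct digits from 1–9 sum between 6 and 24.

8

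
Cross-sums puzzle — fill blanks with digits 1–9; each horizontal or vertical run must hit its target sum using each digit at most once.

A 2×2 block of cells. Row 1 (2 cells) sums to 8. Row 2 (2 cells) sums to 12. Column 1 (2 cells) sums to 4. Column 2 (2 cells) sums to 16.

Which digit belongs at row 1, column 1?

1

4 in 2 cells must be {1,3}; 16 in 2 cells must be {7,9}.
The 8 across and the 16 down share only 7, so (1,2) = 7.
The 12 across and the 4 down share only 3, so (2,1) = 3.
(2,2) = 12 − 3 = 9 completes the 12 across.
(1,1) = 8 − 7 = 1 completes the 8 across.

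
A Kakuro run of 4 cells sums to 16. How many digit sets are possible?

8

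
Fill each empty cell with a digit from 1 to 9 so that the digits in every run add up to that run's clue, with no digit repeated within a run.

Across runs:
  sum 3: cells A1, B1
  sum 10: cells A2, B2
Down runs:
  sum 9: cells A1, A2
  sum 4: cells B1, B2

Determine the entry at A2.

7

3 in 2 cells must be {1,2}; 4 in 2 cells must be {1,3}.
The 3 across and the 4 down share only 1, so B1 = 1.
B2 = 4 − 1 = 3 completes the 4 down.
A1 = 3 − 1 = 2 completes the 3 across.
A2 = 10 − 3 = 7 completes the 10 across.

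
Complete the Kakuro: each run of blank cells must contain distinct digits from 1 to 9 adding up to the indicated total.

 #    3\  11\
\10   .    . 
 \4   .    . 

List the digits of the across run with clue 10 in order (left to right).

4 in 2 cells must be {1,3}; 3 in 2 cells must be {1,2}.
The 4 across and the 3 down share only 1, so R2C1 = 1.
R2C2 = 4 − 1 = 3 completes the 4 across.
R1C1 = 3 − 1 = 2 completes the 3 down.
R1C2 = 10 − 2 = 8 completes the 10 across.

2 8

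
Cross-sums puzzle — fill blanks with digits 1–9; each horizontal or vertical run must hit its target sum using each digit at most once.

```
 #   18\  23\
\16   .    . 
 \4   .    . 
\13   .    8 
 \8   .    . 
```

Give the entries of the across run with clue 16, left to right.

16 in 2 cells must be {7,9}; 4 in 2 cells must be {1,3}.
R3C1 = 13 − 8 = 5 completes the 13 across.
No cell is forced outright now. R1C1 can only be 7 or 9 (the digits allowed by both its 16 across and its 18 down). If R1C1 = 7: that forces R1C2 = 9, after which R2C1 would have to be in {1,3} for the 4 across but in {2,4} for the 18 down — contradiction. So R1C1 = 9.
R1C2 = 16 − 9 = 7 completes the 16 across.
Given what's placed, R2C2 must be 3 to fit the 4 across and 23 down.
R4C2 = 23 − 18 = 5 completes the 23 down.
R2C1 = 4 − 3 = 1 completes the 4 across.
R4C1 = 8 − 5 = 3 completes the 8 across.

9 7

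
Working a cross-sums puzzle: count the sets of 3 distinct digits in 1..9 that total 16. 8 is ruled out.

5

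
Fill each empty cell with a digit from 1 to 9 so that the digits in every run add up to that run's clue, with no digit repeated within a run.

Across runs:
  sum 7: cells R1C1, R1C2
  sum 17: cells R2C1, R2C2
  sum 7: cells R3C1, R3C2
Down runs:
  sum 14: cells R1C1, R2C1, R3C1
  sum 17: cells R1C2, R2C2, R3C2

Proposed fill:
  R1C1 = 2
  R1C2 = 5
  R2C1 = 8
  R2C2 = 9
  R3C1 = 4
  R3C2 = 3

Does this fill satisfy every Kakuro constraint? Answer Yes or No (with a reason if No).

Across: 2+5=7; 8+9=17; 4+3=7. Down: 2+8+4=14; 5+9+3=17. No digit repeats within any run.

Yes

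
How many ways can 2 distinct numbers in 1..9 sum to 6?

2

2 distinct digits from 1–9 sum between 3 and 17.
Enumerating: {1,5}, {2,4}.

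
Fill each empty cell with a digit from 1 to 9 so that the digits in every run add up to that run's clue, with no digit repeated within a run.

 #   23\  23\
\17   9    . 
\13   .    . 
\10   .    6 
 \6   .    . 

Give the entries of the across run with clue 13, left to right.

8 5

17 in 2 cells must be {8,9}.
R1C2 = 17 − 9 = 8 completes the 17 across.
R3C1 = 10 − 6 = 4 completes the 10 across.
Given what's placed, R4C1 must be 2 to fit the 6 across and 23 down.
R4C2 = 6 − 2 = 4 completes the 6 across.
R2C1 = 23 − 15 = 8 completes the 23 down.
R2C2 = 13 − 8 = 5 completes the 13 across.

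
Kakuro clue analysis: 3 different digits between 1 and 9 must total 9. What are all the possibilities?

3 distinct digits from 1–9 sum between 6 and 24.

{1,2,6}; {1,3,5}; {2,3,4}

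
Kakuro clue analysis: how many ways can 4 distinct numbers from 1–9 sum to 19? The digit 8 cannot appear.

4 distinct digits from 1–9 sum between 10 and 30.
Dropping sets that contain 8.

7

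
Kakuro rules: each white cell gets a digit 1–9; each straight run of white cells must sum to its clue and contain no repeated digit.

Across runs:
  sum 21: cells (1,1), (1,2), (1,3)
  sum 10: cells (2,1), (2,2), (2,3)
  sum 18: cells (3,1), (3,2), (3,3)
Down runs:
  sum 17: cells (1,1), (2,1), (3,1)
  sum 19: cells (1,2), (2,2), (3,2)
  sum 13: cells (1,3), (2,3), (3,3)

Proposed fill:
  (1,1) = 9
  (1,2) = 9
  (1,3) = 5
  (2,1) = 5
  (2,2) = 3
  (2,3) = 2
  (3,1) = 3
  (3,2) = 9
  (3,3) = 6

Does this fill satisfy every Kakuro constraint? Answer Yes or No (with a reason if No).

No — the down run (1,2)–(3,2) sums to 21, not 19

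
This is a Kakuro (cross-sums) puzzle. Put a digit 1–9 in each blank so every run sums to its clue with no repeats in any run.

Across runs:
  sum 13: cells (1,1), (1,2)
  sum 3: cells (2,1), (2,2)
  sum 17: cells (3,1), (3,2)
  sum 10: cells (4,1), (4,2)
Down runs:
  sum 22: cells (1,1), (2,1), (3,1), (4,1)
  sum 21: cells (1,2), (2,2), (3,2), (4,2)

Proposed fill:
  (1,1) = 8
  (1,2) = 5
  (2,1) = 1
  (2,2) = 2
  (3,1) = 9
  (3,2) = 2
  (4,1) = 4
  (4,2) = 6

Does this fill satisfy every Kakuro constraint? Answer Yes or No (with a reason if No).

No — the down run (1,2)–(4,2) sums to 15, not 21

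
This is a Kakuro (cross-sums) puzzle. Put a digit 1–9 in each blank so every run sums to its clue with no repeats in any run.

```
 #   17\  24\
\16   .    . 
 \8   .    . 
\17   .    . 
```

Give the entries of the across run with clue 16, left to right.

16 in 2 cells must be {7,9}; 17 in 2 cells must be {8,9}; 24 in 3 cells must be {7,8,9}.
The 8 across and the 24 down share only 7, so R2C2 = 7.
Given what's placed, R1C2 must be 9 to fit the 16 across and 24 down.
R2C1 = 8 − 7 = 1 completes the 8 across.
R3C1 = 9: the only remaining digit allowed by both the 17 across and the 17 down.
R3C2 = 17 − 9 = 8 completes the 17 across.
R1C1 = 16 − 9 = 7 completes the 16 across.

7 9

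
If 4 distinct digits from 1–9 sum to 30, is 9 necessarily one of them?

The only way to make 30 from 4 distinct digits is {6,7,8,9}, which contains 9.

Yes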